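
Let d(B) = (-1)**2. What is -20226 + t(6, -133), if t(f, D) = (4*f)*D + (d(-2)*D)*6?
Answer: -24216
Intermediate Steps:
d(B) = 1
t(f, D) = 6*D + 4*D*f (t(f, D) = (4*f)*D + (1*D)*6 = 4*D*f + D*6 = 4*D*f + 6*D = 6*D + 4*D*f)
-20226 + t(6, -133) = -20226 + 2*(-133)*(3 + 2*6) = -20226 + 2*(-133)*(3 + 12) = -20226 + 2*(-133)*15 = -20226 - 3990 = -24216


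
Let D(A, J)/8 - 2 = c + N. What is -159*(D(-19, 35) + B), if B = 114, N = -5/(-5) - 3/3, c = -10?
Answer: -7950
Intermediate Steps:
N = 0 (N = -5*(-⅕) - 3*⅓ = 1 - 1 = 0)
D(A, J) = -64 (D(A, J) = 16 + 8*(-10 + 0) = 16 + 8*(-10) = 16 - 80 = -64)
-159*(D(-19, 35) + B) = -159*(-64 + 114) = -159*50 = -7950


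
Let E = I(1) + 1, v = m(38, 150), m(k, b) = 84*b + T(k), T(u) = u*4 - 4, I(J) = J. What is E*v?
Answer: 25496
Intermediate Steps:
T(u) = -4 + 4*u (T(u) = 4*u - 4 = -4 + 4*u)
m(k, b) = -4 + 4*k + 84*b (m(k, b) = 84*b + (-4 + 4*k) = -4 + 4*k + 84*b)
v = 12748 (v = -4 + 4*38 + 84*150 = -4 + 152 + 12600 = 12748)
E = 2 (E = 1 + 1 = 2)
E*v = 2*12748 = 25496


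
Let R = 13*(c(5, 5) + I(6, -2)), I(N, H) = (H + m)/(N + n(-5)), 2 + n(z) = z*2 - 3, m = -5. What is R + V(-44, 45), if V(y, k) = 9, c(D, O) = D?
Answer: 757/9 ≈ 84.111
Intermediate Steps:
n(z) = -5 + 2*z (n(z) = -2 + (z*2 - 3) = -2 + (2*z - 3) = -2 + (-3 + 2*z) = -5 + 2*z)
I(N, H) = (-5 + H)/(-15 + N) (I(N, H) = (H - 5)/(N + (-5 + 2*(-5))) = (-5 + H)/(N + (-5 - 10)) = (-5 + H)/(N - 15) = (-5 + H)/(-15 + N))
R = 676/9 (R = 13*(5 + (-5 - 2)/(-15 + 6)) = 13*(5 - 7/(-9)) = 13*(5 - ⅑*(-7)) = 13*(5 + 7/9) = 13*(52/9) = 676/9 ≈ 75.111)
R + V(-44, 45) = 676/9 + 9 = 757/9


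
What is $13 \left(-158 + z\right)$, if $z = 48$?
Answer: $-1430$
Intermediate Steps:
$13 \left(-158 + z\right) = 13 \left(-158 + 48\right) = 13 \left(-110\right) = -1430$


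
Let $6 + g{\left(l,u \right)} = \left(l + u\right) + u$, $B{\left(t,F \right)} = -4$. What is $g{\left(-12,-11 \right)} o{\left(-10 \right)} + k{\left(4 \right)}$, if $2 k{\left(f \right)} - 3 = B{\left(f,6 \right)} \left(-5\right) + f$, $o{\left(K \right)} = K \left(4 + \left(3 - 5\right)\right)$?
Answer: $\frac{1627}{2} \approx 813.5$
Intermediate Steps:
$o{\left(K \right)} = 2 K$ ($o{\left(K \right)} = K \left(4 + \left(3 - 5\right)\right) = K \left(4 - 2\right) = K 2 = 2 K$)
$k{\left(f \right)} = \frac{23}{2} + \frac{f}{2}$ ($k{\left(f \right)} = \frac{3}{2} + \frac{\left(-4\right) \left(-5\right) + f}{2} = \frac{3}{2} + \frac{20 + f}{2} = \frac{3}{2} + \left(10 + \frac{f}{2}\right) = \frac{23}{2} + \frac{f}{2}$)
$g{\left(l,u \right)} = -6 + l + 2 u$ ($g{\left(l,u \right)} = -6 + \left(\left(l + u\right) + u\right) = -6 + \left(l + 2 u\right) = -6 + l + 2 u$)
$g{\left(-12,-11 \right)} o{\left(-10 \right)} + k{\left(4 \right)} = \left(-6 - 12 + 2 \left(-11\right)\right) 2 \left(-10\right) + \left(\frac{23}{2} + \frac{1}{2} \cdot 4\right) = \left(-6 - 12 - 22\right) \left(-20\right) + \left(\frac{23}{2} + 2\right) = \left(-40\right) \left(-20\right) + \frac{27}{2} = 800 + \frac{27}{2} = \frac{1627}{2}$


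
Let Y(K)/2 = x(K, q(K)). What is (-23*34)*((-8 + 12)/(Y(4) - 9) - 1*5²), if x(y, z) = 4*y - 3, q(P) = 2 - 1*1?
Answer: 19366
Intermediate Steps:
q(P) = 1 (q(P) = 2 - 1 = 1)
x(y, z) = -3 + 4*y
Y(K) = -6 + 8*K (Y(K) = 2*(-3 + 4*K) = -6 + 8*K)
(-23*34)*((-8 + 12)/(Y(4) - 9) - 1*5²) = (-23*34)*((-8 + 12)/((-6 + 8*4) - 9) - 1*5²) = -782*(4/((-6 + 32) - 9) - 1*25) = -782*(4/(26 - 9) - 25) = -782*(4/17 - 25) = -782*(-421/17) = 19366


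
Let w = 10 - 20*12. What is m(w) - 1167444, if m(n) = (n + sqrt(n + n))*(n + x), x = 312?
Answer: -1186304 + 164*I*sqrt(115) ≈ -1.1863e+6 + 1758.7*I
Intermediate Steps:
w = -230 (w = 10 - 240 = -230)
m(n) = (312 + n)*(n + sqrt(2)*sqrt(n)) (m(n) = (n + sqrt(n + n))*(n + 312) = (n + sqrt(2*n))*(312 + n) = (n + sqrt(2)*sqrt(n))*(312 + n) = (312 + n)*(n + sqrt(2)*sqrt(n)))
m(w) - 1167444 = ((-230)**2 + 312*(-230) + sqrt(2)*(-230)**(3/2) + 312*sqrt(2)*sqrt(-230)) - 1167444 = (52900 - 71760 + sqrt(2)*(-230*I*sqrt(230)) + 312*sqrt(2)*(I*sqrt(230))) - 1167444 = (52900 - 71760 - 460*I*sqrt(115) + 624*I*sqrt(115)) - 1167444 = (-18860 + 164*I*sqrt(115)) - 1167444 = -1186304 + 164*I*sqrt(115)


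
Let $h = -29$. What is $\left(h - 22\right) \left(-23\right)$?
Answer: $1173$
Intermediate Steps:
$\left(h - 22\right) \left(-23\right) = \left(-29 - 22\right) \left(-23\right) = \left(-51\right) \left(-23\right) = 1173$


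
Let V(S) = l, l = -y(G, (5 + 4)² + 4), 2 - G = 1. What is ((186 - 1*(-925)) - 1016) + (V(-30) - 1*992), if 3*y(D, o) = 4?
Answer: -2695/3 ≈ -898.33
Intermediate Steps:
G = 1 (G = 2 - 1*1 = 2 - 1 = 1)
y(D, o) = 4/3 (y(D, o) = (⅓)*4 = 4/3)
l = -4/3 (l = -1*4/3 = -4/3 ≈ -1.3333)
V(S) = -4/3
((186 - 1*(-925)) - 1016) + (V(-30) - 1*992) = ((186 - 1*(-925)) - 1016) + (-4/3 - 1*992) = ((186 + 925) - 1016) + (-4/3 - 992) = (1111 - 1016) - 2980/3 = 95 - 2980/3 = -2695/3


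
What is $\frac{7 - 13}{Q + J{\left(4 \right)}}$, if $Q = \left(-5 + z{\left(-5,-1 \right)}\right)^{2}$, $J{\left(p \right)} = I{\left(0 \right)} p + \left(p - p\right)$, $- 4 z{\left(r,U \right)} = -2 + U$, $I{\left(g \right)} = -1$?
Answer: $- \frac{32}{75} \approx -0.42667$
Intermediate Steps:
$z{\left(r,U \right)} = \frac{1}{2} - \frac{U}{4}$ ($z{\left(r,U \right)} = - \frac{-2 + U}{4} = \frac{1}{2} - \frac{U}{4}$)
$J{\left(p \right)} = - p$ ($J{\left(p \right)} = - p + \left(p - p\right) = - p + 0 = - p$)
$Q = \frac{289}{16}$ ($Q = \left(-5 + \left(\frac{1}{2} - - \frac{1}{4}\right)\right)^{2} = \left(-5 + \left(\frac{1}{2} + \frac{1}{4}\right)\right)^{2} = \left(-5 + \frac{3}{4}\right)^{2} = \left(- \frac{17}{4}\right)^{2} = \frac{289}{16} \approx 18.063$)
$\frac{7 - 13}{Q + J{\left(4 \right)}} = \frac{7 - 13}{\frac{289}{16} - 4} = - \frac{6}{\frac{289}{16} - 4} = - \frac{6}{\frac{225}{16}} = \left(-6\right) \frac{16}{225} = - \frac{32}{75}$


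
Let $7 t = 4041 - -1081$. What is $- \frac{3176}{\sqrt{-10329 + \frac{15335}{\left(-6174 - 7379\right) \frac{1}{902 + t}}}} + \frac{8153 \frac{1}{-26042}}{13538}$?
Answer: $- \frac{8153}{352556596} + \frac{3176 i \sqrt{109603860928149}}{1155293619} \approx -2.3125 \cdot 10^{-5} + 28.781 i$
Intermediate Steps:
$t = \frac{5122}{7}$ ($t = \frac{4041 - -1081}{7} = \frac{4041 + 1081}{7} = \frac{1}{7} \cdot 5122 = \frac{5122}{7} \approx 731.71$)
$- \frac{3176}{\sqrt{-10329 + \frac{15335}{\left(-6174 - 7379\right) \frac{1}{902 + t}}}} + \frac{8153 \frac{1}{-26042}}{13538} = - \frac{3176}{\sqrt{-10329 + \frac{15335}{\left(-6174 - 7379\right) \frac{1}{902 + \frac{5122}{7}}}}} + \frac{8153 \frac{1}{-26042}}{13538} = - \frac{3176}{\sqrt{-10329 + \frac{15335}{\left(-13553\right) \frac{1}{\frac{11436}{7}}}}} + 8153 \left(- \frac{1}{26042}\right) \frac{1}{13538} = - \frac{3176}{\sqrt{-10329 + \frac{15335}{\left(-13553\right) \frac{7}{11436}}}} - \frac{8153}{352556596} = - \frac{3176}{\sqrt{-10329 + \frac{15335}{- \frac{94871}{11436}}}} - \frac{8153}{352556596} = - \frac{3176}{\sqrt{-10329 + 15335 \left(- \frac{11436}{94871}\right)}} - \frac{8153}{352556596} = - \frac{3176}{\sqrt{-10329 - \frac{175371060}{94871}}} - \frac{8153}{352556596} = - \frac{3176}{\sqrt{- \frac{1155293619}{94871}}} - \frac{8153}{352556596} = - \frac{3176}{\frac{1}{94871} i \sqrt{109603860928149}} - \frac{8153}{352556596} = - 3176 \left(- \frac{i \sqrt{109603860928149}}{1155293619}\right) - \frac{8153}{352556596} = \frac{3176 i \sqrt{109603860928149}}{1155293619} - \frac{8153}{352556596} = - \frac{8153}{352556596} + \frac{3176 i \sqrt{109603860928149}}{1155293619}$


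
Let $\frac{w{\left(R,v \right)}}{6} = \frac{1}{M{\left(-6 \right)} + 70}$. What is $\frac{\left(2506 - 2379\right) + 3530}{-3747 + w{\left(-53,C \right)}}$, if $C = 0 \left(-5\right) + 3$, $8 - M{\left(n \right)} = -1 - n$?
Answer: $- \frac{88987}{91175} \approx -0.976$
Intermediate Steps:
$M{\left(n \right)} = 9 + n$ ($M{\left(n \right)} = 8 - \left(-1 - n\right) = 8 + \left(1 + n\right) = 9 + n$)
$C = 3$ ($C = 0 + 3 = 3$)
$w{\left(R,v \right)} = \frac{6}{73}$ ($w{\left(R,v \right)} = \frac{6}{\left(9 - 6\right) + 70} = \frac{6}{3 + 70} = \frac{6}{73}$)
$\frac{\left(2506 - 2379\right) + 3530}{-3747 + w{\left(-53,C \right)}} = \frac{\left(2506 - 2379\right) + 3530}{-3747 + \frac{6}{73}} = \frac{\left(2506 - 2379\right) + 3530}{- \frac{273525}{73}} = \left(127 + 3530\right) \left(- \frac{73}{273525}\right) = 3657 \left(- \frac{73}{273525}\right) = - \frac{88987}{91175}$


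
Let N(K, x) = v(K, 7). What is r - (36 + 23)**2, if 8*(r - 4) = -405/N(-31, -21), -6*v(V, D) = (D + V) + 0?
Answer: -111669/32 ≈ -3489.7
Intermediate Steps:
v(V, D) = -D/6 - V/6 (v(V, D) = -((D + V) + 0)/6 = -(D + V)/6 = -D/6 - V/6)
N(K, x) = -7/6 - K/6 (N(K, x) = -1/6*7 - K/6 = -7/6 - K/6)
r = -277/32 (r = 4 + (-405/(-7/6 - 1/6*(-31)))/8 = 4 + (-405/(-7/6 + 31/6))/8 = 4 + (-405/4)/8 = 4 + (-405*1/4)/8 = 4 + (1/8)*(-405/4) = 4 - 405/32 = -277/32 ≈ -8.6563)
r - (36 + 23)**2 = -277/32 - (36 + 23)**2 = -277/32 - 1*59**2 = -277/32 - 1*3481 = -277/32 - 3481 = -111669/32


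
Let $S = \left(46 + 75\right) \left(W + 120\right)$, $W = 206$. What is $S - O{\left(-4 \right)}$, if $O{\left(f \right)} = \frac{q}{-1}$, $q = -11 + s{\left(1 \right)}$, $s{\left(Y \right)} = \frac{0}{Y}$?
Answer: $39435$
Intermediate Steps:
$s{\left(Y \right)} = 0$
$q = -11$ ($q = -11 + 0 = -11$)
$S = 39446$ ($S = \left(46 + 75\right) \left(206 + 120\right) = 121 \cdot 326 = 39446$)
$O{\left(f \right)} = 11$ ($O{\left(f \right)} = - \frac{11}{-1} = \left(-11\right) \left(-1\right) = 11$)
$S - O{\left(-4 \right)} = 39446 - 11 = 39435$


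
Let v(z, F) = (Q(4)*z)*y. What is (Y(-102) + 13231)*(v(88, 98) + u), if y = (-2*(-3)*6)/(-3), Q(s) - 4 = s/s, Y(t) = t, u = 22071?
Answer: 220449039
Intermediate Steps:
Q(s) = 5 (Q(s) = 4 + s/s = 4 + 1 = 5)
y = -12 (y = (6*6)*(-⅓) = 36*(-⅓) = -12)
v(z, F) = -60*z (v(z, F) = (5*z)*(-12) = -60*z)
(Y(-102) + 13231)*(v(88, 98) + u) = (-102 + 13231)*(-60*88 + 22071) = 13129*(-5280 + 22071) = 13129*16791 = 220449039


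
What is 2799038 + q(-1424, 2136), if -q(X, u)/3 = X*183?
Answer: 3580814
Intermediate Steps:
q(X, u) = -549*X (q(X, u) = -3*X*183 = -549*X)
2799038 + q(-1424, 2136) = 2799038 - 549*(-1424) = 2799038 + 781776 = 3580814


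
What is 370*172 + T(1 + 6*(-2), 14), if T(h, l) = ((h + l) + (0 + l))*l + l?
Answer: 63892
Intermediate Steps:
T(h, l) = l + l*(h + 2*l) (T(h, l) = ((h + l) + l)*l + l = (h + 2*l)*l + l = l*(h + 2*l) + l = l + l*(h + 2*l))
370*172 + T(1 + 6*(-2), 14) = 370*172 + 14*(1 + (1 + 6*(-2)) + 2*14) = 63640 + 14*(1 + (1 - 12) + 28) = 63640 + 14*(1 - 11 + 28) = 63640 + 14*18 = 63640 + 252 = 63892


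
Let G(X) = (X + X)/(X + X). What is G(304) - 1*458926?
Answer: -458925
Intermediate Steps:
G(X) = 1 (G(X) = (2*X)/((2*X)) = (2*X)*(1/(2*X)) = 1)
G(304) - 1*458926 = 1 - 1*458926 = 1 - 458926 = -458925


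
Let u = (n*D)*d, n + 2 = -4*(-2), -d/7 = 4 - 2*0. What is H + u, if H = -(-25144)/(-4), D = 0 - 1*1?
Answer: -6118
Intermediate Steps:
d = -28 (d = -7*(4 - 2*0) = -7*(4 + 0) = -7*4 = -28)
D = -1 (D = 0 - 1 = -1)
n = 6 (n = -2 - 4*(-2) = -2 + 8 = 6)
u = 168 (u = (6*(-1))*(-28) = -6*(-28) = 168)
H = -6286 (H = -(-25144)*(-1)/4 = -3143*2 = -6286)
H + u = -6286 + 168 = -6118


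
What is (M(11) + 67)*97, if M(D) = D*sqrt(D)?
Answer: 6499 + 1067*sqrt(11) ≈ 10038.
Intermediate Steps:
M(D) = D**(3/2)
(M(11) + 67)*97 = (11**(3/2) + 67)*97 = (11*sqrt(11) + 67)*97 = (67 + 11*sqrt(11))*97 = 6499 + 1067*sqrt(11)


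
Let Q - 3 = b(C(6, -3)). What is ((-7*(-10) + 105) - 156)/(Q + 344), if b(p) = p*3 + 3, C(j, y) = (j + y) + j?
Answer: 19/377 ≈ 0.050398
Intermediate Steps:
C(j, y) = y + 2*j
b(p) = 3 + 3*p (b(p) = 3*p + 3 = 3 + 3*p)
Q = 33 (Q = 3 + (3 + 3*(-3 + 2*6)) = 3 + (3 + 3*(-3 + 12)) = 3 + (3 + 3*9) = 3 + (3 + 27) = 3 + 30 = 33)
((-7*(-10) + 105) - 156)/(Q + 344) = ((-7*(-10) + 105) - 156)/(33 + 344) = ((70 + 105) - 156)/377 = (175 - 156)*(1/377) = 19*(1/377) = 19/377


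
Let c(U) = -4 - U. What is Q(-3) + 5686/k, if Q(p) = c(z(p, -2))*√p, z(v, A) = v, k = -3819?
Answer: -5686/3819 - I*√3 ≈ -1.4889 - 1.732*I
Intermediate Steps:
Q(p) = √p*(-4 - p) (Q(p) = (-4 - p)*√p = √p*(-4 - p))
Q(-3) + 5686/k = √(-3)*(-4 - 1*(-3)) + 5686/(-3819) = (I*√3)*(-4 + 3) + 5686*(-1/3819) = (I*√3)*(-1) - 5686/3819 = -I*√3 - 5686/3819 = -5686/3819 - I*√3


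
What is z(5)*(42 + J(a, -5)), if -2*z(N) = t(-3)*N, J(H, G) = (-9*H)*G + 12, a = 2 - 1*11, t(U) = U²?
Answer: 15795/2 ≈ 7897.5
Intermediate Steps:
a = -9 (a = 2 - 11 = -9)
J(H, G) = 12 - 9*G*H (J(H, G) = -9*G*H + 12 = 12 - 9*G*H)
z(N) = -9*N/2 (z(N) = -(-3)²*N/2 = -9*N/2)
z(5)*(42 + J(a, -5)) = (-9/2*5)*(42 + (12 - 9*(-5)*(-9))) = -45*(42 + (12 - 405))/2 = -45*(42 - 393)/2 = -45/2*(-351) = 15795/2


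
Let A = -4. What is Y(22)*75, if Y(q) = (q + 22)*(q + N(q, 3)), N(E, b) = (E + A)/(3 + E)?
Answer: 74976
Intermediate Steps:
N(E, b) = (-4 + E)/(3 + E) (N(E, b) = (E - 4)/(3 + E) = (-4 + E)/(3 + E))
Y(q) = (22 + q)*(q + (-4 + q)/(3 + q)) (Y(q) = (q + 22)*(q + (-4 + q)/(3 + q)) = (22 + q)*(q + (-4 + q)/(3 + q)))
Y(22)*75 = ((-88 + 22³ + 26*22² + 84*22)/(3 + 22))*75 = ((-88 + 10648 + 26*484 + 1848)/25)*75 = ((-88 + 10648 + 12584 + 1848)/25)*75 = ((1/25)*24992)*75 = (24992/25)*75 = 74976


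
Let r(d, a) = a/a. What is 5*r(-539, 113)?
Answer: 5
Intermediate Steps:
r(d, a) = 1
5*r(-539, 113) = 5*1 = 5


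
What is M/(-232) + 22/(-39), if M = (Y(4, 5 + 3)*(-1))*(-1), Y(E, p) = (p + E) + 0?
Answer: -1393/2262 ≈ -0.61583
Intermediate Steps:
Y(E, p) = E + p (Y(E, p) = (E + p) + 0 = E + p)
M = 12 (M = ((4 + (5 + 3))*(-1))*(-1) = ((4 + 8)*(-1))*(-1) = (12*(-1))*(-1) = -12*(-1) = 12)
M/(-232) + 22/(-39) = 12/(-232) + 22/(-39) = 12*(-1/232) + 22*(-1/39) = -3/58 - 22/39 = -1393/2262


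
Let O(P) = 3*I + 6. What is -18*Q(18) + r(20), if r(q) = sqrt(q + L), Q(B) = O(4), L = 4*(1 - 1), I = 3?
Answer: -270 + 2*sqrt(5) ≈ -265.53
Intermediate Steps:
O(P) = 15 (O(P) = 3*3 + 6 = 9 + 6 = 15)
L = 0 (L = 4*0 = 0)
Q(B) = 15
r(q) = sqrt(q) (r(q) = sqrt(q + 0) = sqrt(q))
-18*Q(18) + r(20) = -18*15 + sqrt(20) = -270 + 2*sqrt(5)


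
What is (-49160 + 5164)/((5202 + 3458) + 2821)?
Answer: -43996/11481 ≈ -3.8321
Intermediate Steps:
(-49160 + 5164)/((5202 + 3458) + 2821) = -43996/(8660 + 2821) = -43996/11481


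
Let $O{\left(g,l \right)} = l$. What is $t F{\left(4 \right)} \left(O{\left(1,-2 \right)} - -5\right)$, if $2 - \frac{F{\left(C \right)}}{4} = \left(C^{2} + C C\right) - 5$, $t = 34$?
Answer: $-10200$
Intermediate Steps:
$F{\left(C \right)} = 28 - 8 C^{2}$ ($F{\left(C \right)} = 8 - 4 \left(\left(C^{2} + C C\right) - 5\right) = 8 - 4 \left(\left(C^{2} + C^{2}\right) - 5\right) = 8 - 4 \left(2 C^{2} - 5\right) = 8 - 4 \left(-5 + 2 C^{2}\right) = 8 - \left(-20 + 8 C^{2}\right) = 28 - 8 C^{2}$)
$t F{\left(4 \right)} \left(O{\left(1,-2 \right)} - -5\right) = 34 \left(28 - 8 \cdot 4^{2}\right) \left(-2 - -5\right) = 34 \left(28 - 128\right) \left(-2 + 5\right) = 34 \left(28 - 128\right) 3 = 34 \left(-100\right) 3 = \left(-3400\right) 3 = -10200$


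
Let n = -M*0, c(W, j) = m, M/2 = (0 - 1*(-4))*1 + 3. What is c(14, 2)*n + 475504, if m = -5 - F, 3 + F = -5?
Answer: 475504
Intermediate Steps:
F = -8 (F = -3 - 5 = -8)
m = 3 (m = -5 - 1*(-8) = -5 + 8 = 3)
M = 14 (M = 2*((0 - 1*(-4))*1 + 3) = 2*((0 + 4)*1 + 3) = 2*(4*1 + 3) = 2*(4 + 3) = 2*7 = 14)
c(W, j) = 3
n = 0 (n = -1*14*0 = -14*0 = 0)
c(14, 2)*n + 475504 = 3*0 + 475504 = 0 + 475504 = 475504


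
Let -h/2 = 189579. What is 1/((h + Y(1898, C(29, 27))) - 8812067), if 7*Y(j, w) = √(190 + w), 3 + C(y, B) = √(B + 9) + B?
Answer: -90074005/827890446606081 - 14*√55/4139452233030405 ≈ -1.0880e-7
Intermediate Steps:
C(y, B) = -3 + B + √(9 + B) (C(y, B) = -3 + (√(B + 9) + B) = -3 + (√(9 + B) + B) = -3 + (B + √(9 + B)) = -3 + B + √(9 + B))
Y(j, w) = √(190 + w)/7
h = -379158 (h = -2*189579 = -379158)
1/((h + Y(1898, C(29, 27))) - 8812067) = 1/((-379158 + √(190 + (-3 + 27 + √(9 + 27)))/7) - 8812067) = 1/((-379158 + √(190 + (-3 + 27 + √36))/7) - 8812067) = 1/((-379158 + √(190 + (-3 + 27 + 6))/7) - 8812067) = 1/((-379158 + √(190 + 30)/7) - 8812067) = 1/((-379158 + √220/7) - 8812067) = 1/((-379158 + (2*√55)/7) - 8812067) = 1/((-379158 + 2*√55/7) - 8812067) = 1/(-9191225 + 2*√55/7)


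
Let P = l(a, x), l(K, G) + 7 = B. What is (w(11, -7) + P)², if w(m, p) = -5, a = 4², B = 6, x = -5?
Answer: 36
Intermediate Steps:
a = 16
l(K, G) = -1 (l(K, G) = -7 + 6 = -1)
P = -1
(w(11, -7) + P)² = (-5 - 1)² = (-6)² = 36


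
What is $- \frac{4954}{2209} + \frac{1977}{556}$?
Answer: $\frac{1612769}{1228204} \approx 1.3131$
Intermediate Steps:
$- \frac{4954}{2209} + \frac{1977}{556} = \frac{1612769}{1228204}$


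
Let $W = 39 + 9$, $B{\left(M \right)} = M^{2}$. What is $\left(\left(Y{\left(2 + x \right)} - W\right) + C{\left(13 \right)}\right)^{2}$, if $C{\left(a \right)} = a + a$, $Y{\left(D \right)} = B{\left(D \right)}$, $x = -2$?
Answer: $484$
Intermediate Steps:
$Y{\left(D \right)} = D^{2}$
$W = 48$
$C{\left(a \right)} = 2 a$
$\left(\left(Y{\left(2 + x \right)} - W\right) + C{\left(13 \right)}\right)^{2} = \left(\left(\left(2 - 2\right)^{2} - 48\right) + 2 \cdot 13\right)^{2} = \left(\left(0^{2} - 48\right) + 26\right)^{2} = \left(\left(0 - 48\right) + 26\right)^{2} = \left(-48 + 26\right)^{2} = \left(-22\right)^{2} = 484$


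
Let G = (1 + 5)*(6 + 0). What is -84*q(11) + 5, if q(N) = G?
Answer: -3019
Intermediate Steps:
G = 36 (G = 6*6 = 36)
q(N) = 36
-84*q(11) + 5 = -84*36 + 5 = -3024 + 5 = -3019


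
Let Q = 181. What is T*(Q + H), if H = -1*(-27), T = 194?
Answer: 40352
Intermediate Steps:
H = 27
T*(Q + H) = 194*(181 + 27) = 194*208 = 40352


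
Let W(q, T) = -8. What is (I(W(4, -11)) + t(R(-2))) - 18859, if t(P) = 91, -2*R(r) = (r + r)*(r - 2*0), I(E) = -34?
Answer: -18802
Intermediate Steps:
R(r) = -r**2 (R(r) = -(r + r)*(r - 2*0)/2 = -2*r*(r + 0)/2 = -2*r*r/2 = -r**2)
(I(W(4, -11)) + t(R(-2))) - 18859 = (-34 + 91) - 18859 = 57 - 18859 = -18802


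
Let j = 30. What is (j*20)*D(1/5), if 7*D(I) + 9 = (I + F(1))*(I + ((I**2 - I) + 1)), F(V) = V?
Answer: -23256/35 ≈ -664.46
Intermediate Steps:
D(I) = -9/7 + (1 + I)*(1 + I**2)/7 (D(I) = -9/7 + ((I + 1)*(I + ((I**2 - I) + 1)))/7 = -9/7 + ((1 + I)*(I + (1 + I**2 - I)))/7 = -9/7 + ((1 + I)*(1 + I**2))/7 = -9/7 + (1 + I)*(1 + I**2)/7)
(j*20)*D(1/5) = (30*20)*(-8/7 + (1/7)/5 + (1/5)**2/7 + (1/5)**3/7) = 600*(-8/7 + (1/7)*(1/5) + (1/5)**2/7 + (1/5)**3/7) = 600*(-8/7 + 1/35 + (1/7)*(1/25) + (1/7)*(1/125)) = 600*(-8/7 + 1/35 + 1/175 + 1/875) = 600*(-969/875) = -23256/35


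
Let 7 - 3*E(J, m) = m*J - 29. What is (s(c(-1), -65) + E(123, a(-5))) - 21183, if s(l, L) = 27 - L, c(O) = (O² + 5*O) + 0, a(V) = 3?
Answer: -21202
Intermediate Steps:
c(O) = O² + 5*O
E(J, m) = 12 - J*m/3 (E(J, m) = 7/3 - (m*J - 29)/3 = 7/3 - (J*m - 29)/3 = 7/3 - (-29 + J*m)/3 = 7/3 + (29/3 - J*m/3) = 12 - J*m/3)
(s(c(-1), -65) + E(123, a(-5))) - 21183 = ((27 - 1*(-65)) + (12 - ⅓*123*3)) - 21183 = ((27 + 65) + (12 - 123)) - 21183 = (92 - 111) - 21183 = -19 - 21183 = -21202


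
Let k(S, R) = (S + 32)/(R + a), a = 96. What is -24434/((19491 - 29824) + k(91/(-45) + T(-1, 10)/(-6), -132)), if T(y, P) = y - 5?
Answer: 19791540/8370427 ≈ 2.3645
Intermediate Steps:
T(y, P) = -5 + y
k(S, R) = (32 + S)/(96 + R) (k(S, R) = (S + 32)/(R + 96) = (32 + S)/(96 + R))
-24434/((19491 - 29824) + k(91/(-45) + T(-1, 10)/(-6), -132)) = -24434/((19491 - 29824) + (32 + (91/(-45) + (-5 - 1)/(-6)))/(96 - 132)) = -24434/(-10333 + (32 + (91*(-1/45) - 6*(-⅙)))/(-36)) = -24434/(-10333 - (32 + (-91/45 + 1))/36) = -24434/(-10333 - (32 - 46/45)/36) = -24434/(-10333 - 1/36*1394/45) = -24434/(-10333 - 697/810) = -24434/(-8370427/810) = -24434*(-810/8370427) = 19791540/8370427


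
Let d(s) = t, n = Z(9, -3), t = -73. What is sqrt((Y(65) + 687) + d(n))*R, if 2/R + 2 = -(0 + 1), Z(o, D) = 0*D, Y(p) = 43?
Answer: -2*sqrt(73) ≈ -17.088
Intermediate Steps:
Z(o, D) = 0
n = 0
d(s) = -73
R = -2/3 (R = 2/(-2 - (0 + 1)) = 2/(-2 - 1*1) = 2/(-2 - 1) = 2/(-3) = 2*(-1/3) = -2/3 ≈ -0.66667)
sqrt((Y(65) + 687) + d(n))*R = sqrt((43 + 687) - 73)*(-2/3) = sqrt(730 - 73)*(-2/3) = sqrt(657)*(-2/3) = (3*sqrt(73))*(-2/3) = -2*sqrt(73)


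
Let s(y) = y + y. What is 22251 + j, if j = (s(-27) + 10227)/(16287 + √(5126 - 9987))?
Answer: 5902715826381/265271230 - 10173*I*√4861/265271230 ≈ 22252.0 - 0.0026738*I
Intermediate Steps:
s(y) = 2*y
j = 10173/(16287 + I*√4861) (j = (2*(-27) + 10227)/(16287 + √(5126 - 9987)) = (-54 + 10227)/(16287 + √(-4861)) = 10173/(16287 + I*√4861) ≈ 0.6246 - 0.0026738*I)
22251 + j = 22251 + (165687651/265271230 - 10173*I*√4861/265271230) = 5902715826381/265271230 - 10173*I*√4861/265271230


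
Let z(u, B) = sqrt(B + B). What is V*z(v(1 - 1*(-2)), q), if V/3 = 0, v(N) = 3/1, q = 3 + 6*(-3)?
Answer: 0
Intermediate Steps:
q = -15 (q = 3 - 18 = -15)
v(N) = 3 (v(N) = 3*1 = 3)
V = 0 (V = 3*0 = 0)
z(u, B) = sqrt(2)*sqrt(B) (z(u, B) = sqrt(2*B) = sqrt(2)*sqrt(B))
V*z(v(1 - 1*(-2)), q) = 0*(sqrt(2)*sqrt(-15)) = 0*(sqrt(2)*(I*sqrt(15))) = 0*(I*sqrt(30)) = 0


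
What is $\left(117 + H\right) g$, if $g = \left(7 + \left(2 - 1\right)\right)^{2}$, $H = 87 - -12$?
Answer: $13824$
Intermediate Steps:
$H = 99$ ($H = 87 + 12 = 99$)
$g = 64$ ($g = \left(7 + 1\right)^{2} = 8^{2} = 64$)
$\left(117 + H\right) g = \left(117 + 99\right) 64 = 216 \cdot 64 = 13824$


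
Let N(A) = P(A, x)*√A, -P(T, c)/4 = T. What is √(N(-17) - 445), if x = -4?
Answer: √(-445 + 68*I*√17) ≈ 6.3624 + 22.034*I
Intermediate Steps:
P(T, c) = -4*T
N(A) = -4*A^(3/2) (N(A) = (-4*A)*√A = -4*A^(3/2))
√(N(-17) - 445) = √(-(-68)*I*√17 - 445) = √(68*I*√17 - 445) = √(-445 + 68*I*√17)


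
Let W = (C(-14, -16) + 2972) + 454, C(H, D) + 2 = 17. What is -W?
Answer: -3441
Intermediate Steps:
C(H, D) = 15 (C(H, D) = -2 + 17 = 15)
W = 3441 (W = (15 + 2972) + 454 = 2987 + 454 = 3441)
-W = -1*3441 = -3441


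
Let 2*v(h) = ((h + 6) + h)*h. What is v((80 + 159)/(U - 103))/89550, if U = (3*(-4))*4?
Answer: -25573/1020914775 ≈ -2.5049e-5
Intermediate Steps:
U = -48 (U = -12*4 = -48)
v(h) = h*(6 + 2*h)/2 (v(h) = (((h + 6) + h)*h)/2 = (((6 + h) + h)*h)/2 = ((6 + 2*h)*h)/2 = (h*(6 + 2*h))/2 = h*(6 + 2*h)/2)
v((80 + 159)/(U - 103))/89550 = (((80 + 159)/(-48 - 103))*(3 + (80 + 159)/(-48 - 103)))/89550 = ((239/(-151))*(3 + 239/(-151)))*(1/89550) = ((239*(-1/151))*(3 + 239*(-1/151)))*(1/89550) = -239*(3 - 239/151)/151*(1/89550) = -239/151*214/151*(1/89550) = -51146/22801*1/89550 = -25573/1020914775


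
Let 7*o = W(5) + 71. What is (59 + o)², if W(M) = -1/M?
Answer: 5851561/1225 ≈ 4776.8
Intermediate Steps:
o = 354/35 (o = (-1/5 + 71)/7 = (-1*⅕ + 71)/7 = (-⅕ + 71)/7 = (⅐)*(354/5) = 354/35 ≈ 10.114)
(59 + o)² = (59 + 354/35)² = (2419/35)² = 5851561/1225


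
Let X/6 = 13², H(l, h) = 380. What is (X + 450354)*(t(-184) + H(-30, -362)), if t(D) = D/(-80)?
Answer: 862789932/5 ≈ 1.7256e+8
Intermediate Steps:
X = 1014 (X = 6*13² = 6*169 = 1014)
t(D) = -D/80 (t(D) = D*(-1/80) = -D/80)
(X + 450354)*(t(-184) + H(-30, -362)) = (1014 + 450354)*(-1/80*(-184) + 380) = 451368*(23/10 + 380) = 451368*(3823/10) = 862789932/5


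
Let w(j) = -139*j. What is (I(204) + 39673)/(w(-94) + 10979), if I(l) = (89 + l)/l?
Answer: 1618717/981036 ≈ 1.6500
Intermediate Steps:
I(l) = (89 + l)/l
(I(204) + 39673)/(w(-94) + 10979) = ((89 + 204)/204 + 39673)/(-139*(-94) + 10979) = ((1/204)*293 + 39673)/(13066 + 10979) = (293/204 + 39673)/24045 = (8093585/204)*(1/24045) = 1618717/981036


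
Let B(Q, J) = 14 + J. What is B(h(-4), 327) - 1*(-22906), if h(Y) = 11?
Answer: 23247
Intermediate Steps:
B(h(-4), 327) - 1*(-22906) = (14 + 327) - 1*(-22906) = 341 + 22906 = 23247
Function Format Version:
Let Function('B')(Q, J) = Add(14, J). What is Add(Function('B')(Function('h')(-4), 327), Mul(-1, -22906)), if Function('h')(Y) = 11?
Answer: 23247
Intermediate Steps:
Add(Function('B')(Function('h')(-4), 327), Mul(-1, -22906)) = Add(Add(14, 327), Mul(-1, -22906)) = Add(341, 22906) = 23247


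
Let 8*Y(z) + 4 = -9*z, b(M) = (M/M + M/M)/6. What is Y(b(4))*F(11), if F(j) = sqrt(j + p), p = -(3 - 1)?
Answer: -21/8 ≈ -2.6250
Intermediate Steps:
b(M) = 1/3 (b(M) = (1 + 1)*(1/6) = 2*(1/6) = 1/3)
p = -2 (p = -1*2 = -2)
Y(z) = -1/2 - 9*z/8 (Y(z) = -1/2 + (-9*z)/8 = -1/2 - 9*z/8)
F(j) = sqrt(-2 + j) (F(j) = sqrt(j - 2) = sqrt(-2 + j))
Y(b(4))*F(11) = (-1/2 - 9/8*1/3)*sqrt(-2 + 11) = (-1/2 - 3/8)*sqrt(9) = -7/8*3 = -21/8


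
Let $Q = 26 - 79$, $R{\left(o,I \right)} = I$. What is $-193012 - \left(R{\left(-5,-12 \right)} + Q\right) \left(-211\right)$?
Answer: $-206727$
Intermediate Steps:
$Q = -53$ ($Q = 26 - 79 = -53$)
$-193012 - \left(R{\left(-5,-12 \right)} + Q\right) \left(-211\right) = -193012 - \left(-12 - 53\right) \left(-211\right) = -193012 - \left(-65\right) \left(-211\right) = -193012 - 13715 = -206727$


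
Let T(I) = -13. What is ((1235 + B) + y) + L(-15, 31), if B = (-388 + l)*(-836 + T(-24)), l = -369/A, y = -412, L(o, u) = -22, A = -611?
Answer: 201446862/611 ≈ 3.2970e+5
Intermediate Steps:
l = 369/611 (l = -369/(-611) = -369*(-1/611) = 369/611 ≈ 0.60393)
B = 200957451/611 (B = (-388 + 369/611)*(-836 - 13) = -236699/611*(-849) = 200957451/611 ≈ 3.2890e+5)
((1235 + B) + y) + L(-15, 31) = ((1235 + 200957451/611) - 412) - 22 = (201712036/611 - 412) - 22 = 201460304/611 - 22 = 201446862/611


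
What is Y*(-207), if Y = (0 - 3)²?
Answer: -1863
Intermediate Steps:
Y = 9 (Y = (-3)² = 9)
Y*(-207) = 9*(-207) = -1863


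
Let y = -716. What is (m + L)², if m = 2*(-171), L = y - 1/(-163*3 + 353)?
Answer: 20703468769/18496 ≈ 1.1193e+6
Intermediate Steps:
L = -97375/136 (L = -716 - 1/(-163*3 + 353) = -716 - 1/(-489 + 353) = -716 - 1/(-136) = -716 - 1*(-1/136) = -716 + 1/136 = -97375/136 ≈ -715.99)
m = -342
(m + L)² = (-342 - 97375/136)² = (-143887/136)² = 20703468769/18496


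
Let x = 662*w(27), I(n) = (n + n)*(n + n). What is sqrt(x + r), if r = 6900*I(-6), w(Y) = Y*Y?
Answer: 3*sqrt(164022) ≈ 1215.0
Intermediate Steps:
I(n) = 4*n**2 (I(n) = (2*n)*(2*n) = 4*n**2)
w(Y) = Y**2
r = 993600 (r = 6900*(4*(-6)**2) = 6900*(4*36) = 6900*144 = 993600)
x = 482598 (x = 662*27**2 = 662*729 = 482598)
sqrt(x + r) = sqrt(482598 + 993600) = sqrt(1476198) = 3*sqrt(164022)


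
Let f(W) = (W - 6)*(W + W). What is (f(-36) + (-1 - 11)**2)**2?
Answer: 10036224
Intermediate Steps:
f(W) = 2*W*(-6 + W) (f(W) = (-6 + W)*(2*W) = 2*W*(-6 + W))
(f(-36) + (-1 - 11)**2)**2 = (2*(-36)*(-6 - 36) + (-1 - 11)**2)**2 = (2*(-36)*(-42) + (-12)**2)**2 = (3024 + 144)**2 = 3168**2 = 10036224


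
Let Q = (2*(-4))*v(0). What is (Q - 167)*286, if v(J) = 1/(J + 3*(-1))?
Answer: -140998/3 ≈ -46999.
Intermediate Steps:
v(J) = 1/(-3 + J) (v(J) = 1/(J - 3) = 1/(-3 + J))
Q = 8/3 (Q = (2*(-4))/(-3 + 0) = -8/(-3) = -8*(-⅓) = 8/3 ≈ 2.6667)
(Q - 167)*286 = (8/3 - 167)*286 = -493/3*286 = -140998/3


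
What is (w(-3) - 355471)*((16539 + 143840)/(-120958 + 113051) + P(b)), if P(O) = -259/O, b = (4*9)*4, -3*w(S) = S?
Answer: 1489566760805/189768 ≈ 7.8494e+6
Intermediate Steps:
w(S) = -S/3
b = 144 (b = 36*4 = 144)
(w(-3) - 355471)*((16539 + 143840)/(-120958 + 113051) + P(b)) = (-1/3*(-3) - 355471)*((16539 + 143840)/(-120958 + 113051) - 259/144) = (1 - 355471)*(160379/(-7907) - 259*1/144) = -355470*(160379*(-1/7907) - 259/144) = -355470*(-160379/7907 - 259/144) = -355470*(-25142489/1138608) = 1489566760805/189768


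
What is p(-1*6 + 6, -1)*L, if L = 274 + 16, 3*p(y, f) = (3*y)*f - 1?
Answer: -290/3 ≈ -96.667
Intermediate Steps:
p(y, f) = -⅓ + f*y (p(y, f) = ((3*y)*f - 1)/3 = (3*f*y - 1)/3 = (-1 + 3*f*y)/3 = -⅓ + f*y)
L = 290
p(-1*6 + 6, -1)*L = (-⅓ - (-1*6 + 6))*290 = (-⅓ - (-6 + 6))*290 = (-⅓ - 1*0)*290 = (-⅓ + 0)*290 = -⅓*290 = -290/3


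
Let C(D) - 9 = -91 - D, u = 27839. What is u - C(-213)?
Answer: 27708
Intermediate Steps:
C(D) = -82 - D (C(D) = 9 + (-91 - D) = -82 - D)
u - C(-213) = 27839 - (-82 - 1*(-213)) = 27839 - (-82 + 213) = 27839 - 1*131 = 27839 - 131 = 27708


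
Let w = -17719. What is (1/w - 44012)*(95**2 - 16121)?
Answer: 5533805871384/17719 ≈ 3.1231e+8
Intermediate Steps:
(1/w - 44012)*(95**2 - 16121) = (1/(-17719) - 44012)*(95**2 - 16121) = (-1/17719 - 44012)*(9025 - 16121) = -779848629/17719*(-7096) = 5533805871384/17719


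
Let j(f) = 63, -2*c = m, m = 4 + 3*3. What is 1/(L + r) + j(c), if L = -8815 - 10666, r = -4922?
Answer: 1537388/24403 ≈ 63.000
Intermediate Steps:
L = -19481
m = 13 (m = 4 + 9 = 13)
c = -13/2 (c = -1/2*13 = -13/2 ≈ -6.5000)
1/(L + r) + j(c) = 1/(-19481 - 4922) + 63 = 1/(-24403) + 63 = -1/24403 + 63 = 1537388/24403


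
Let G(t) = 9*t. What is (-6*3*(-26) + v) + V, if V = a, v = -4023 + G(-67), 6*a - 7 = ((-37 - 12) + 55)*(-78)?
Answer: -25409/6 ≈ -4234.8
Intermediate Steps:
a = -461/6 (a = 7/6 + (((-37 - 12) + 55)*(-78))/6 = 7/6 + ((-49 + 55)*(-78))/6 = 7/6 + (6*(-78))/6 = 7/6 + (1/6)*(-468) = 7/6 - 78 = -461/6 ≈ -76.833)
v = -4626 (v = -4023 + 9*(-67) = -4023 - 603 = -4626)
V = -461/6 ≈ -76.833
(-6*3*(-26) + v) + V = (-6*3*(-26) - 4626) - 461/6 = (-18*(-26) - 4626) - 461/6 = (468 - 4626) - 461/6 = -4158 - 461/6 = -25409/6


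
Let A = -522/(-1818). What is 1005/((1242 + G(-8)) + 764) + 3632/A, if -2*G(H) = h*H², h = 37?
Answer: 100521683/7946 ≈ 12651.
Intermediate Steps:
G(H) = -37*H²/2
A = 29/101 (A = -522*(-1/1818) = 29/101 ≈ 0.28713)
1005/((1242 + G(-8)) + 764) + 3632/A = 1005/((1242 - 37/2*(-8)²) + 764) + 3632/(29/101) = 1005/((1242 - 37/2*64) + 764) + 3632*(101/29) = 1005/((1242 - 1184) + 764) + 366832/29 = 1005/(58 + 764) + 366832/29 = 1005/822 + 366832/29 = 1005*(1/822) + 366832/29 = 335/274 + 366832/29 = 100521683/7946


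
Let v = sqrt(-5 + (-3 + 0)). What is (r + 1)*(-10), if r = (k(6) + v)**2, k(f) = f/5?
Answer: 278/5 - 48*I*sqrt(2) ≈ 55.6 - 67.882*I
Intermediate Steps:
k(f) = f/5 (k(f) = f*(1/5) = f/5)
v = 2*I*sqrt(2) (v = sqrt(-5 - 3) = sqrt(-8) = 2*I*sqrt(2) ≈ 2.8284*I)
r = (6/5 + 2*I*sqrt(2))**2 (r = ((1/5)*6 + 2*I*sqrt(2))**2 = (6/5 + 2*I*sqrt(2))**2 ≈ -6.56 + 6.7882*I)
(r + 1)*(-10) = ((-164/25 + 24*I*sqrt(2)/5) + 1)*(-10) = (-139/25 + 24*I*sqrt(2)/5)*(-10) = 278/5 - 48*I*sqrt(2)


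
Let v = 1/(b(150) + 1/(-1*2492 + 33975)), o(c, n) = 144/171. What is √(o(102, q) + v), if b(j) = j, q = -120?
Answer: √6833341577874617/89726569 ≈ 0.92129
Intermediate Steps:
o(c, n) = 16/19 (o(c, n) = 144*(1/171) = 16/19)
v = 31483/4722451 (v = 1/(150 + 1/(-1*2492 + 33975)) = 1/(150 + 1/(-2492 + 33975)) = 1/(150 + 1/31483) = 1/(4722451/31483) = 31483/4722451 ≈ 0.0066667)
√(o(102, q) + v) = √(16/19 + 31483/4722451) = √(76157393/89726569) = √6833341577874617/89726569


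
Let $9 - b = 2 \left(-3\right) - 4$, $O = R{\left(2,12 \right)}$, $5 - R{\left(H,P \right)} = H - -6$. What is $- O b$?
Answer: $57$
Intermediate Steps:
$R{\left(H,P \right)} = -1 - H$ ($R{\left(H,P \right)} = 5 - \left(H - -6\right) = 5 - \left(H + 6\right) = 5 - \left(6 + H\right) = -1 - H$)
$O = -3$ ($O = -1 - 2 = -3$)
$b = 19$ ($b = 9 - \left(2 \left(-3\right) - 4\right) = 9 - \left(-6 - 4\right) = 9 - -10 = 9 + 10 = 19$)
$- O b = \left(-1\right) \left(-3\right) 19 = 3 \cdot 19 = 57$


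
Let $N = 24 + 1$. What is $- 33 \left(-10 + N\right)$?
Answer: $-495$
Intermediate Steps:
$N = 25$
$- 33 \left(-10 + N\right) = - 33 \left(-10 + 25\right) = \left(-33\right) 15 = -495$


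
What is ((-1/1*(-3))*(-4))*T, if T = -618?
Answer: 7416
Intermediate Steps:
((-1/1*(-3))*(-4))*T = ((-1/1*(-3))*(-4))*(-618) = ((-1*1*(-3))*(-4))*(-618) = (-1*(-3)*(-4))*(-618) = (3*(-4))*(-618) = -12*(-618) = 7416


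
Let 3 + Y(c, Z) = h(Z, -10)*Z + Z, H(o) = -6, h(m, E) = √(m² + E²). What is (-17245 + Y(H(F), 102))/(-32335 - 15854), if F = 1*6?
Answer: 17146/48189 - 68*√2626/16063 ≈ 0.13887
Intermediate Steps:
F = 6
h(m, E) = √(E² + m²)
Y(c, Z) = -3 + Z + Z*√(100 + Z²) (Y(c, Z) = -3 + (√((-10)² + Z²)*Z + Z) = -3 + (√(100 + Z²)*Z + Z) = -3 + (Z*√(100 + Z²) + Z) = -3 + (Z + Z*√(100 + Z²)) = -3 + Z + Z*√(100 + Z²))
(-17245 + Y(H(F), 102))/(-32335 - 15854) = (-17245 + (-3 + 102 + 102*√(100 + 102²)))/(-32335 - 15854) = (-17245 + (-3 + 102 + 102*√(100 + 10404)))/(-48189) = (-17245 + (-3 + 102 + 102*√10504))*(-1/48189) = (-17245 + (-3 + 102 + 102*(2*√2626)))*(-1/48189) = (-17245 + (-3 + 102 + 204*√2626))*(-1/48189) = (-17245 + (99 + 204*√2626))*(-1/48189) = (-17146 + 204*√2626)*(-1/48189) = 17146/48189 - 68*√2626/16063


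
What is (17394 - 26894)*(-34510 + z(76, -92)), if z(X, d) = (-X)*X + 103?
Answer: 381738500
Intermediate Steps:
z(X, d) = 103 - X² (z(X, d) = -X² + 103 = 103 - X²)
(17394 - 26894)*(-34510 + z(76, -92)) = (17394 - 26894)*(-34510 + (103 - 1*76²)) = -9500*(-34510 + (103 - 1*5776)) = -9500*(-34510 + (103 - 5776)) = -9500*(-34510 - 5673) = -9500*(-40183) = 381738500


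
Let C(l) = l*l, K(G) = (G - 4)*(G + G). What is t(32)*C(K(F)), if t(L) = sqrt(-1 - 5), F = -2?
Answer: 576*I*sqrt(6) ≈ 1410.9*I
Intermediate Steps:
t(L) = I*sqrt(6) (t(L) = sqrt(-6) = I*sqrt(6))
K(G) = 2*G*(-4 + G) (K(G) = (-4 + G)*(2*G) = 2*G*(-4 + G))
C(l) = l**2
t(32)*C(K(F)) = (I*sqrt(6))*(2*(-2)*(-4 - 2))**2 = (I*sqrt(6))*(2*(-2)*(-6))**2 = (I*sqrt(6))*24**2 = (I*sqrt(6))*576 = 576*I*sqrt(6)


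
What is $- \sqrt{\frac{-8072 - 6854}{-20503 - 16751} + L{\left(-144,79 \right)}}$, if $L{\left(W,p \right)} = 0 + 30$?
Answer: $- \frac{\sqrt{10547967171}}{18627} \approx -5.5137$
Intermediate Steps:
$L{\left(W,p \right)} = 30$
$- \sqrt{\frac{-8072 - 6854}{-20503 - 16751} + L{\left(-144,79 \right)}} = - \sqrt{\frac{-8072 - 6854}{-20503 - 16751} + 30} = - \sqrt{- \frac{14926}{-37254} + 30} = - \sqrt{\left(-14926\right) \left(- \frac{1}{37254}\right) + 30} = - \sqrt{\frac{7463}{18627} + 30} = - \sqrt{\frac{566273}{18627}} = - \frac{\sqrt{10547967171}}{18627}$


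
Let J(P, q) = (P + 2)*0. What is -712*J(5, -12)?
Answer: 0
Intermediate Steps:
J(P, q) = 0 (J(P, q) = (2 + P)*0 = 0)
-712*J(5, -12) = -712*0 = 0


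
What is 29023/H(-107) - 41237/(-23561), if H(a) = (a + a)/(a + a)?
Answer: 683852140/23561 ≈ 29025.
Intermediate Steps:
H(a) = 1 (H(a) = (2*a)/((2*a)) = (2*a)*(1/(2*a)) = 1)
29023/H(-107) - 41237/(-23561) = 29023/1 - 41237/(-23561) = 29023*1 - 41237*(-1/23561) = 29023 + 41237/23561 = 683852140/23561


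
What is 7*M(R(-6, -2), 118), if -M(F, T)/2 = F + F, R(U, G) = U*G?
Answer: -336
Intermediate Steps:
R(U, G) = G*U
M(F, T) = -4*F (M(F, T) = -2*(F + F) = -4*F)
7*M(R(-6, -2), 118) = 7*(-(-8)*(-6)) = 7*(-4*12) = 7*(-48) = -336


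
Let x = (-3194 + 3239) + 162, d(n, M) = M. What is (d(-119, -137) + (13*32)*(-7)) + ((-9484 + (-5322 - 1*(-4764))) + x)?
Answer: -12884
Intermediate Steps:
x = 207 (x = 45 + 162 = 207)
(d(-119, -137) + (13*32)*(-7)) + ((-9484 + (-5322 - 1*(-4764))) + x) = (-137 + (13*32)*(-7)) + ((-9484 + (-5322 - 1*(-4764))) + 207) = (-137 + 416*(-7)) + ((-9484 + (-5322 + 4764)) + 207) = (-137 - 2912) + ((-9484 - 558) + 207) = -3049 + (-10042 + 207) = -3049 - 9835 = -12884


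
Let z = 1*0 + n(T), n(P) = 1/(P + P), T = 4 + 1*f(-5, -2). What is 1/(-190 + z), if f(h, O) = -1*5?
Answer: -2/381 ≈ -0.0052493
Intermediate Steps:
f(h, O) = -5
T = -1 (T = 4 + 1*(-5) = 4 - 5 = -1)
n(P) = 1/(2*P)
z = -½ (z = 1*0 + (½)/(-1) = 0 + (½)*(-1) = 0 - ½ = -½ ≈ -0.50000)
1/(-190 + z) = 1/(-190 - ½) = 1/(-381/2) = -2/381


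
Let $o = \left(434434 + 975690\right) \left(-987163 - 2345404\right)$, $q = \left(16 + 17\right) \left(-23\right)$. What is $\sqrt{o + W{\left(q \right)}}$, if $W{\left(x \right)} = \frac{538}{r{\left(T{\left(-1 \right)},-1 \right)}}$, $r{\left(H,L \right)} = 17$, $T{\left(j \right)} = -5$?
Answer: $\frac{i \sqrt{1358107152691866}}{17} \approx 2.1678 \cdot 10^{6} i$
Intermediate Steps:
$q = -759$ ($q = 33 \left(-23\right) = -759$)
$o = -4699332708308$ ($o = 1410124 \left(-3332567\right) = -4699332708308$)
$W{\left(x \right)} = \frac{538}{17}$
$\sqrt{o + W{\left(q \right)}} = \sqrt{-4699332708308 + \frac{538}{17}} = \sqrt{- \frac{79888656040698}{17}} = \frac{i \sqrt{1358107152691866}}{17}$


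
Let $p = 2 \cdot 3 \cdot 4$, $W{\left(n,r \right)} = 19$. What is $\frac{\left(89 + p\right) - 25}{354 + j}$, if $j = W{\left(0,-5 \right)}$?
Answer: $\frac{88}{373} \approx 0.23592$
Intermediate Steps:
$p = 24$ ($p = 6 \cdot 4 = 24$)
$j = 19$
$\frac{\left(89 + p\right) - 25}{354 + j} = \frac{\left(89 + 24\right) - 25}{354 + 19} = \frac{113 - 25}{373} = 88 \cdot \frac{1}{373} = \frac{88}{373}$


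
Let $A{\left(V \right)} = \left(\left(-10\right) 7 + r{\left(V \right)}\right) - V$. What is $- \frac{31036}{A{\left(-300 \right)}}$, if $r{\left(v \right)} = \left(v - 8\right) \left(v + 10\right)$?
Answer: $- \frac{15518}{44775} \approx -0.34658$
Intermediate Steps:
$r{\left(v \right)} = \left(-8 + v\right) \left(10 + v\right)$
$A{\left(V \right)} = -150 + V + V^{2}$ ($A{\left(V \right)} = \left(\left(-10\right) 7 + \left(-80 + V^{2} + 2 V\right)\right) - V = \left(-70 + \left(-80 + V^{2} + 2 V\right)\right) - V = \left(-150 + V^{2} + 2 V\right) - V = -150 + V + V^{2}$)
$- \frac{31036}{A{\left(-300 \right)}} = - \frac{31036}{-150 - 300 + \left(-300\right)^{2}} = - \frac{31036}{-150 - 300 + 90000} = - \frac{31036}{89550} = \left(-31036\right) \frac{1}{89550} = - \frac{15518}{44775}$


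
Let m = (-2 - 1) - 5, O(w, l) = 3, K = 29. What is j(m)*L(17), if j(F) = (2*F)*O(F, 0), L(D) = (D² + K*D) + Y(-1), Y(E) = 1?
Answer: -37584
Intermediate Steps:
L(D) = 1 + D² + 29*D (L(D) = (D² + 29*D) + 1 = 1 + D² + 29*D)
m = -8 (m = -3 - 5 = -8)
j(F) = 6*F (j(F) = (2*F)*3 = 6*F)
j(m)*L(17) = (6*(-8))*(1 + 17² + 29*17) = -48*(1 + 289 + 493) = -48*783 = -37584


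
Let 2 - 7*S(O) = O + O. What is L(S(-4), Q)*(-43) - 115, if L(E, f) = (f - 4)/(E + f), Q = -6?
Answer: -3345/16 ≈ -209.06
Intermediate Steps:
S(O) = 2/7 - 2*O/7 (S(O) = 2/7 - (O + O)/7 = 2/7 - 2*O/7)
L(E, f) = (-4 + f)/(E + f)
L(S(-4), Q)*(-43) - 115 = ((-4 - 6)/((2/7 - 2/7*(-4)) - 6))*(-43) - 115 = (-10/((2/7 + 8/7) - 6))*(-43) - 115 = (-10/(10/7 - 6))*(-43) - 115 = (-10/(-32/7))*(-43) - 115 = -7/32*(-10)*(-43) - 115 = (35/16)*(-43) - 115 = -1505/16 - 115 = -3345/16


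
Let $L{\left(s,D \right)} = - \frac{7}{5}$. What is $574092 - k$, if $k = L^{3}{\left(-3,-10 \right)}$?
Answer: $\frac{71761843}{125} \approx 5.741 \cdot 10^{5}$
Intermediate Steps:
$L{\left(s,D \right)} = - \frac{7}{5}$ ($L{\left(s,D \right)} = \left(-7\right) \frac{1}{5} = - \frac{7}{5}$)
$k = - \frac{343}{125}$ ($k = \left(- \frac{7}{5}\right)^{3} = - \frac{343}{125} \approx -2.744$)
$574092 - k = 574092 - - \frac{343}{125} = 574092 + \frac{343}{125} = \frac{71761843}{125}$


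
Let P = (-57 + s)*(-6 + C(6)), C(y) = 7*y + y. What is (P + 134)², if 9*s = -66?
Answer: 6594624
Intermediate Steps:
s = -22/3 (s = (⅑)*(-66) = -22/3 ≈ -7.3333)
C(y) = 8*y
P = -2702 (P = (-57 - 22/3)*(-6 + 8*6) = -193*(-6 + 48)/3 = -193/3*42 = -2702)
(P + 134)² = (-2702 + 134)² = (-2568)² = 6594624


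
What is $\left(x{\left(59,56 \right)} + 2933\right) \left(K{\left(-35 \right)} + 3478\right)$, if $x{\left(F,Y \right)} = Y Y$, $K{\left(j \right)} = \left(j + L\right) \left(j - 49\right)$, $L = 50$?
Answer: $13461042$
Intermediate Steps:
$K{\left(j \right)} = \left(-49 + j\right) \left(50 + j\right)$ ($K{\left(j \right)} = \left(j + 50\right) \left(j - 49\right) = \left(50 + j\right) \left(-49 + j\right) = \left(-49 + j\right) \left(50 + j\right)$)
$x{\left(F,Y \right)} = Y^{2}$
$\left(x{\left(59,56 \right)} + 2933\right) \left(K{\left(-35 \right)} + 3478\right) = \left(56^{2} + 2933\right) \left(\left(-2450 - 35 + \left(-35\right)^{2}\right) + 3478\right) = \left(3136 + 2933\right) \left(\left(-2450 - 35 + 1225\right) + 3478\right) = 6069 \left(-1260 + 3478\right) = 6069 \cdot 2218 = 13461042$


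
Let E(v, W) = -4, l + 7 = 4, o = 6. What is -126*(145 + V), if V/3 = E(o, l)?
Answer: -16758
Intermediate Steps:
l = -3 (l = -7 + 4 = -3)
V = -12 (V = 3*(-4) = -12)
-126*(145 + V) = -126*(145 - 12) = -126*133 = -16758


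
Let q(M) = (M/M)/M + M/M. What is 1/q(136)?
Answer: 136/137 ≈ 0.99270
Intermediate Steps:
q(M) = 1 + 1/M (q(M) = 1/M + 1 = 1 + 1/M)
1/q(136) = 1/((1 + 136)/136) = 1/((1/136)*137) = 1/(137/136) = 136/137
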